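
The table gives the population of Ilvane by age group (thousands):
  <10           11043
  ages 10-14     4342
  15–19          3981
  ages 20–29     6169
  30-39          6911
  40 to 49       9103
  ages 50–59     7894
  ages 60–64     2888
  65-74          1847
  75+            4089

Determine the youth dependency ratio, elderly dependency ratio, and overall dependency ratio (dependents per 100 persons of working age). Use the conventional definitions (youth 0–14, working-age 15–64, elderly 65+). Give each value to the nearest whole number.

0–14: 11043 + 4342 = 15385
15–64: 3981 + 6169 + 6911 + 9103 + 7894 + 2888 = 36946
65+: 1847 + 4089 = 5936
Youth dependency ratio = 15385 / 36946 × 100 = 42
Old-age dependency ratio = 5936 / 36946 × 100 = 16
Total dependency ratio = (15385 + 5936) / 36946 × 100 = 21321 / 36946 × 100 = 58

Youth dependency ratio: 42
Old-age dependency ratio: 16
Total dependency ratio: 58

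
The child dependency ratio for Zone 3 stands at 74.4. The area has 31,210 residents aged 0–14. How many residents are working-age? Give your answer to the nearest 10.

Youth dependency ratio = youth / working-age × 100
74.4 = 31,210 / W × 100
⇒ 41,950

Working-age: 41,950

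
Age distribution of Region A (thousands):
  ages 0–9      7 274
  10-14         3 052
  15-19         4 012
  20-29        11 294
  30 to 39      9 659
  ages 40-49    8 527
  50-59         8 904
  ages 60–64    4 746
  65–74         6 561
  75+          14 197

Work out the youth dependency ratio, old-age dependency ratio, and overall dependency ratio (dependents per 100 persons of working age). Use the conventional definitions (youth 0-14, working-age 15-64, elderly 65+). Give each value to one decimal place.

Youth dependency ratio: 21.9
Old-age dependency ratio: 44.0
Total dependency ratio: 65.9

0–14: 7 274 + 3 052 = 10 326
15–64: 4 012 + 11 294 + 9 659 + 8 527 + 8 904 + 4 746 = 47 142
65+: 6 561 + 14 197 = 20 758
Youth dependency ratio = 10 326 / 47 142 × 100 = 21.9
Old-age dependency ratio = 20 758 / 47 142 × 100 = 44.0
Total dependency ratio = (10 326 + 20 758) / 47 142 × 100 = 31 084 / 47 142 × 100 = 65.9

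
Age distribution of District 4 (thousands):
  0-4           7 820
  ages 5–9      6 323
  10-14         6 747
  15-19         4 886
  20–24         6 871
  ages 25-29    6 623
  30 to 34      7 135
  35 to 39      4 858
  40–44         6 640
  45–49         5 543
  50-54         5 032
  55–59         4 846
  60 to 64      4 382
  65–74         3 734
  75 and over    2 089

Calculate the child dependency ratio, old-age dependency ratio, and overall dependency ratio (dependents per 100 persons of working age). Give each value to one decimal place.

Youth dependency ratio: 36.8
Old-age dependency ratio: 10.2
Total dependency ratio: 47.0

0–14: 7 820 + 6 323 + 6 747 = 20 890
15–64: 4 886 + 6 871 + 6 623 + 7 135 + 4 858 + 6 640 + 5 543 + 5 032 + 4 846 + 4 382 = 56 816
65+: 3 734 + 2 089 = 5 823
Youth dependency ratio = 20 890 / 56 816 × 100 = 36.8
Old-age dependency ratio = 5 823 / 56 816 × 100 = 10.2
Total dependency ratio = (20 890 + 5 823) / 56 816 × 100 = 26 713 / 56 816 × 100 = 47.0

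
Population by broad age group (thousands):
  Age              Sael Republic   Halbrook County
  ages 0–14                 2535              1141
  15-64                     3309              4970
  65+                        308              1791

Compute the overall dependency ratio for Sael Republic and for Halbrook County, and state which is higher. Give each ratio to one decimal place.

Sael Republic: 85.9
Halbrook County: 59.0
Higher: Sael Republic

Sael Republic: (2535 + 308) / 3309 × 100 = 2843 / 3309 × 100 = 85.9
Halbrook County: (1141 + 1791) / 4970 × 100 = 2932 / 4970 × 100 = 59.0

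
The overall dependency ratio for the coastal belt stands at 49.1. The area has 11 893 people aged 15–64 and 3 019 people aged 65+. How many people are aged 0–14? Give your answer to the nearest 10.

Aged 0–14: 2 820

Total dependency ratio = (youth + elderly) / working-age × 100
49.1 = (Y + 3 019) / 11 893 × 100
⇒ 2 820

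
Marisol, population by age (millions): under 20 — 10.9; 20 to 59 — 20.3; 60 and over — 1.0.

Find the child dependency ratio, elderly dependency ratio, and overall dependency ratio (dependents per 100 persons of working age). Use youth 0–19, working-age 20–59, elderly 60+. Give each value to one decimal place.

Youth dependency ratio: 53.7
Old-age dependency ratio: 4.9
Total dependency ratio: 58.6

Youth dependency ratio = 10.9 / 20.3 × 100 = 53.7
Old-age dependency ratio = 1.0 / 20.3 × 100 = 4.9
Total dependency ratio = (10.9 + 1.0) / 20.3 × 100 = 11.9 / 20.3 × 100 = 58.6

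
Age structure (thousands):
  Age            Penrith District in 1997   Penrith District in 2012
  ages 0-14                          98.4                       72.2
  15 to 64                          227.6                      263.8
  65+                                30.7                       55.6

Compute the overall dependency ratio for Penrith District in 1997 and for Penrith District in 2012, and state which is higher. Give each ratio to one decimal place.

Penrith District in 1997: (98.4 + 30.7) / 227.6 × 100 = 129.1 / 227.6 × 100 = 56.7
Penrith District in 2012: (72.2 + 55.6) / 263.8 × 100 = 127.8 / 263.8 × 100 = 48.4

Penrith District in 1997: 56.7
Penrith District in 2012: 48.4
Higher: Penrith District in 1997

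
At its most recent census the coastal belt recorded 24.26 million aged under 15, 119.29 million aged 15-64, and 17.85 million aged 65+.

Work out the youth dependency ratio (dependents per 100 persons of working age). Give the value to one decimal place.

Youth dependency ratio = 24.26 / 119.29 × 100 = 20.3

Youth dependency ratio: 20.3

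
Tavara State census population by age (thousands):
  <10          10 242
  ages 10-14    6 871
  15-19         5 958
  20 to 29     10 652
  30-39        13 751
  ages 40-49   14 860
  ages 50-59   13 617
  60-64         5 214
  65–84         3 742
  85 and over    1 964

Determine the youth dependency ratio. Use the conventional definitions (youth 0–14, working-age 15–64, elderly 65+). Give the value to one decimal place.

0–14: 10 242 + 6 871 = 17 113
15–64: 5 958 + 10 652 + 13 751 + 14 860 + 13 617 + 5 214 = 64 052
65+: 3 742 + 1 964 = 5 706
Youth dependency ratio = 17 113 / 64 052 × 100 = 26.7

Youth dependency ratio: 26.7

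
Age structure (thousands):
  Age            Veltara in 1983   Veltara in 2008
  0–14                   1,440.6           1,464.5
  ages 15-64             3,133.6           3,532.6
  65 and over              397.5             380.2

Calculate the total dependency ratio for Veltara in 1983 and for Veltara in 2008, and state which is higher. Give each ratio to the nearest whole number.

Veltara in 1983: 59
Veltara in 2008: 52
Higher: Veltara in 1983

Veltara in 1983: (1,440.6 + 397.5) / 3,133.6 × 100 = 1,838.1 / 3,133.6 × 100 = 59
Veltara in 2008: (1,464.5 + 380.2) / 3,532.6 × 100 = 1,844.7 / 3,532.6 × 100 = 52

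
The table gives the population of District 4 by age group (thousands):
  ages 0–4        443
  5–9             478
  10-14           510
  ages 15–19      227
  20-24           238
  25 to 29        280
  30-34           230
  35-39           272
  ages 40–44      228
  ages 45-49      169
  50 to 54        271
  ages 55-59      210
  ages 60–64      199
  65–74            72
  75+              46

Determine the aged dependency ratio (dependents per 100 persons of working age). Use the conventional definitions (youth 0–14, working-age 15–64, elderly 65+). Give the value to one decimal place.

0–14: 443 + 478 + 510 = 1,431
15–64: 227 + 238 + 280 + 230 + 272 + 228 + 169 + 271 + 210 + 199 = 2,324
65+: 72 + 46 = 118
Old-age dependency ratio = 118 / 2,324 × 100 = 5.1

Old-age dependency ratio: 5.1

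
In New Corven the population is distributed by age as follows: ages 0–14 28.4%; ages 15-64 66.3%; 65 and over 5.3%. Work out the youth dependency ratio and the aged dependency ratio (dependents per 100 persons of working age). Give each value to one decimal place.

Youth dependency ratio: 42.8
Old-age dependency ratio: 8.0

Youth dependency ratio = 28.4 / 66.3 × 100 = 42.8
Old-age dependency ratio = 5.3 / 66.3 × 100 = 8.0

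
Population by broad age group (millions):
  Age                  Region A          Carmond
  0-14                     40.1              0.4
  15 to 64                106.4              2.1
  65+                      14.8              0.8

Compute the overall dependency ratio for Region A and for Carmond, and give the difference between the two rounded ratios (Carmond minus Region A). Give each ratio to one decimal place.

Region A: 51.6
Carmond: 57.1
Difference: +5.5

Region A: (40.1 + 14.8) / 106.4 × 100 = 54.9 / 106.4 × 100 = 51.6
Carmond: (0.4 + 0.8) / 2.1 × 100 = 1.2 / 2.1 × 100 = 57.1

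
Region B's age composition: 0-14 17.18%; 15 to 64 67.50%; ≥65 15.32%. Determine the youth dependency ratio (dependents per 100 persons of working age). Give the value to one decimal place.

Youth dependency ratio: 25.5

Youth dependency ratio = 17.18 / 67.50 × 100 = 25.5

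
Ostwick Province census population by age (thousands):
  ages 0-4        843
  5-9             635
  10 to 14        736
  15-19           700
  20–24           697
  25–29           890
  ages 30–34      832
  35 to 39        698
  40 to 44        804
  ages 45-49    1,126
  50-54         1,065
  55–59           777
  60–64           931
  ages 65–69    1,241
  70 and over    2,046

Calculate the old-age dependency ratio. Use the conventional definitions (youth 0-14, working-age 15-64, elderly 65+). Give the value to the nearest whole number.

Old-age dependency ratio: 39

0–14: 843 + 635 + 736 = 2,214
15–64: 700 + 697 + 890 + 832 + 698 + 804 + 1,126 + 1,065 + 777 + 931 = 8,520
65+: 1,241 + 2,046 = 3,287
Old-age dependency ratio = 3,287 / 8,520 × 100 = 39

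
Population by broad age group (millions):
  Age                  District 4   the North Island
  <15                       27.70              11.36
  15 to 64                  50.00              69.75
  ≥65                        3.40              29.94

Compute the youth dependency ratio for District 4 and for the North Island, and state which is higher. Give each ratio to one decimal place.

District 4: 55.4
the North Island: 16.3
Higher: District 4

District 4: 27.70 / 50.00 × 100 = 55.4
the North Island: 11.36 / 69.75 × 100 = 16.3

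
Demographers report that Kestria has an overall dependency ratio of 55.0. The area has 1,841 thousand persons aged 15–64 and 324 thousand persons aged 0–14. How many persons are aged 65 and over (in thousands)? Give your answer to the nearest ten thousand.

Aged 65 and over: 690

Total dependency ratio = (youth + elderly) / working-age × 100
55.0 = (324 + E) / 1,841 × 100
⇒ 690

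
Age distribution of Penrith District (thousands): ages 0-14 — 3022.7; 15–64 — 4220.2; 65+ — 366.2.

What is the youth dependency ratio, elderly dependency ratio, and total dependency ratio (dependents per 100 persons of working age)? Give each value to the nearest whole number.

Youth dependency ratio = 3022.7 / 4220.2 × 100 = 72
Old-age dependency ratio = 366.2 / 4220.2 × 100 = 9
Total dependency ratio = (3022.7 + 366.2) / 4220.2 × 100 = 3388.9 / 4220.2 × 100 = 80

Youth dependency ratio: 72
Old-age dependency ratio: 9
Total dependency ratio: 80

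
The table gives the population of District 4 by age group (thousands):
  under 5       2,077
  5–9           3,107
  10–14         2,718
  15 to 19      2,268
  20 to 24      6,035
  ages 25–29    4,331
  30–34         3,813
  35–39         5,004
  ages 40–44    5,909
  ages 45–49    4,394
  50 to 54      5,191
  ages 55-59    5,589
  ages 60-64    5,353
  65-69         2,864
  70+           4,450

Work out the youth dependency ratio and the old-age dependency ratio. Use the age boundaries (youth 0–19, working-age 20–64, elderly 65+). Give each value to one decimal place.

0–19: 2,077 + 3,107 + 2,718 + 2,268 = 10,170
20–64: 6,035 + 4,331 + 3,813 + 5,004 + 5,909 + 4,394 + 5,191 + 5,589 + 5,353 = 45,619
65+: 2,864 + 4,450 = 7,314
Youth dependency ratio = 10,170 / 45,619 × 100 = 22.3
Old-age dependency ratio = 7,314 / 45,619 × 100 = 16.0

Youth dependency ratio: 22.3
Old-age dependency ratio: 16.0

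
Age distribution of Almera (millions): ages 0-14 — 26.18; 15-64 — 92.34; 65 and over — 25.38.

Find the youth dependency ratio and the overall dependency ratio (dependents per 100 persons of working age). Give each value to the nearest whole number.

Youth dependency ratio = 26.18 / 92.34 × 100 = 28
Total dependency ratio = (26.18 + 25.38) / 92.34 × 100 = 51.56 / 92.34 × 100 = 56

Youth dependency ratio: 28
Total dependency ratio: 56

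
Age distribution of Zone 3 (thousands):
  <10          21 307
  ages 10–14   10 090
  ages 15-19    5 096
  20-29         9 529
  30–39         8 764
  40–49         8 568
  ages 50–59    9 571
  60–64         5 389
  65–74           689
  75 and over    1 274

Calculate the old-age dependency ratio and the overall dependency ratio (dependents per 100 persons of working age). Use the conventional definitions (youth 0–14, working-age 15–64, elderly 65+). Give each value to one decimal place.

0–14: 21 307 + 10 090 = 31 397
15–64: 5 096 + 9 529 + 8 764 + 8 568 + 9 571 + 5 389 = 46 917
65+: 689 + 1 274 = 1 963
Old-age dependency ratio = 1 963 / 46 917 × 100 = 4.2
Total dependency ratio = (31 397 + 1 963) / 46 917 × 100 = 33 360 / 46 917 × 100 = 71.1

Old-age dependency ratio: 4.2
Total dependency ratio: 71.1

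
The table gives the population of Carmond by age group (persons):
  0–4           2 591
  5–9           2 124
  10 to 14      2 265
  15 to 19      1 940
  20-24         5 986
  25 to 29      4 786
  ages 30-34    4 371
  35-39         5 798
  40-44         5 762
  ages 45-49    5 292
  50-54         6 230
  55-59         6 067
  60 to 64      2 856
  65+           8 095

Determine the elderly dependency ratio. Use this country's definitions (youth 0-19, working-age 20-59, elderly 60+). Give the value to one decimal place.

0–19: 2 591 + 2 124 + 2 265 + 1 940 = 8 920
20–59: 5 986 + 4 786 + 4 371 + 5 798 + 5 762 + 5 292 + 6 230 + 6 067 = 44 292
60+: 2 856 + 8 095 = 10 951
Old-age dependency ratio = 10 951 / 44 292 × 100 = 24.7

Old-age dependency ratio: 24.7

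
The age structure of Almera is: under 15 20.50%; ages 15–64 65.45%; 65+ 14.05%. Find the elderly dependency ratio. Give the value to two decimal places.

Old-age dependency ratio = 14.05 / 65.45 × 100 = 21.47

Old-age dependency ratio: 21.47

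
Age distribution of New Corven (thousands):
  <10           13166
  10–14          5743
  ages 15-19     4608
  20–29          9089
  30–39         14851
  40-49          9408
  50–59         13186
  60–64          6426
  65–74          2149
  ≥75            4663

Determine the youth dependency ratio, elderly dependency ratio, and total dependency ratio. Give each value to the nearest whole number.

Youth dependency ratio: 33
Old-age dependency ratio: 12
Total dependency ratio: 45

0–14: 13166 + 5743 = 18909
15–64: 4608 + 9089 + 14851 + 9408 + 13186 + 6426 = 57568
65+: 2149 + 4663 = 6812
Youth dependency ratio = 18909 / 57568 × 100 = 33
Old-age dependency ratio = 6812 / 57568 × 100 = 12
Total dependency ratio = (18909 + 6812) / 57568 × 100 = 25721 / 57568 × 100 = 45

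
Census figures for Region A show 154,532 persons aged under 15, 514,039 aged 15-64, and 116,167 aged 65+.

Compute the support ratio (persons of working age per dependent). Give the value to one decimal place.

Support ratio = 514,039 / (154,532 + 116,167) = 514,039 / 270,699 = 1.9

Support ratio: 1.9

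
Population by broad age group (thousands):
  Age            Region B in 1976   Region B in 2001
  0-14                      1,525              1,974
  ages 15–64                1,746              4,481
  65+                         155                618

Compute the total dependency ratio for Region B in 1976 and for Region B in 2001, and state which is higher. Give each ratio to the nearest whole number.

Region B in 1976: (1,525 + 155) / 1,746 × 100 = 1,680 / 1,746 × 100 = 96
Region B in 2001: (1,974 + 618) / 4,481 × 100 = 2,592 / 4,481 × 100 = 58

Region B in 1976: 96
Region B in 2001: 58
Higher: Region B in 1976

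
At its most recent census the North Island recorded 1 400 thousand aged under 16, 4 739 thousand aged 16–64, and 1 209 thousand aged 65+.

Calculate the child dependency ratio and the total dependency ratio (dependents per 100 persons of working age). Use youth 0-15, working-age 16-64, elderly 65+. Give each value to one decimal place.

Youth dependency ratio: 29.5
Total dependency ratio: 55.1

Youth dependency ratio = 1 400 / 4 739 × 100 = 29.5
Total dependency ratio = (1 400 + 1 209) / 4 739 × 100 = 2 609 / 4 739 × 100 = 55.1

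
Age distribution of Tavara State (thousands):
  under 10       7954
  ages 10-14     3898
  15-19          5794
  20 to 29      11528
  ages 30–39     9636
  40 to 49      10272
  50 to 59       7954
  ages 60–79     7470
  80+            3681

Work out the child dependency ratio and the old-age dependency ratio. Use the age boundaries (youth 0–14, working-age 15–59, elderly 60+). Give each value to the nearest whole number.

0–14: 7954 + 3898 = 11852
15–59: 5794 + 11528 + 9636 + 10272 + 7954 = 45184
60+: 7470 + 3681 = 11151
Youth dependency ratio = 11852 / 45184 × 100 = 26
Old-age dependency ratio = 11151 / 45184 × 100 = 25

Youth dependency ratio: 26
Old-age dependency ratio: 25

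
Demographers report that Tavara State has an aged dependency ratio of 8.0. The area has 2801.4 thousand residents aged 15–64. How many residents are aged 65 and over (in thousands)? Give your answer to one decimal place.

Aged 65 and over: 224.1

Old-age dependency ratio = elderly / working-age × 100
8.0 = E / 2801.4 × 100
⇒ 224.1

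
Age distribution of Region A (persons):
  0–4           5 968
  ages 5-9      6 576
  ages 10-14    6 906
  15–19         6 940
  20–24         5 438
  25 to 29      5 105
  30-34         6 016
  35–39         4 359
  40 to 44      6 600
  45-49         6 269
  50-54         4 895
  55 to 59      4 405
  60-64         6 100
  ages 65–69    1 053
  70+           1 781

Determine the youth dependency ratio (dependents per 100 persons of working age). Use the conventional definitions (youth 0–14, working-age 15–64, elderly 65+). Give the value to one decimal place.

Youth dependency ratio: 34.7

0–14: 5 968 + 6 576 + 6 906 = 19 450
15–64: 6 940 + 5 438 + 5 105 + 6 016 + 4 359 + 6 600 + 6 269 + 4 895 + 4 405 + 6 100 = 56 127
65+: 1 053 + 1 781 = 2 834
Youth dependency ratio = 19 450 / 56 127 × 100 = 34.7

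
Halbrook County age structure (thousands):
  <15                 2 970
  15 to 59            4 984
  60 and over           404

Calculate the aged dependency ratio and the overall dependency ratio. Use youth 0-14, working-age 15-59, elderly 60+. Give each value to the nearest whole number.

Old-age dependency ratio = 404 / 4 984 × 100 = 8
Total dependency ratio = (2 970 + 404) / 4 984 × 100 = 3 374 / 4 984 × 100 = 68

Old-age dependency ratio: 8
Total dependency ratio: 68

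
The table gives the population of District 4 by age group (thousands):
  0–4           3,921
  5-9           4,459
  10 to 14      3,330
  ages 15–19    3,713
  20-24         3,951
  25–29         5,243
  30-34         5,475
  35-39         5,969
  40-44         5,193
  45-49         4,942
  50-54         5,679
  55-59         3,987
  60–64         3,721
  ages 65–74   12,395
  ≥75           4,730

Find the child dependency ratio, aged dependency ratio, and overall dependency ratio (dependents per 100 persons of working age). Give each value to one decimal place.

0–14: 3,921 + 4,459 + 3,330 = 11,710
15–64: 3,713 + 3,951 + 5,243 + 5,475 + 5,969 + 5,193 + 4,942 + 5,679 + 3,987 + 3,721 = 47,873
65+: 12,395 + 4,730 = 17,125
Youth dependency ratio = 11,710 / 47,873 × 100 = 24.5
Old-age dependency ratio = 17,125 / 47,873 × 100 = 35.8
Total dependency ratio = (11,710 + 17,125) / 47,873 × 100 = 28,835 / 47,873 × 100 = 60.2

Youth dependency ratio: 24.5
Old-age dependency ratio: 35.8
Total dependency ratio: 60.2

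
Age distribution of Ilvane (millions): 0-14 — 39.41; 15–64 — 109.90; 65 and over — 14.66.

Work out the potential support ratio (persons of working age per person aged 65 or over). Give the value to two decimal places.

Potential support ratio = 109.90 / 14.66 = 7.50

Potential support ratio: 7.50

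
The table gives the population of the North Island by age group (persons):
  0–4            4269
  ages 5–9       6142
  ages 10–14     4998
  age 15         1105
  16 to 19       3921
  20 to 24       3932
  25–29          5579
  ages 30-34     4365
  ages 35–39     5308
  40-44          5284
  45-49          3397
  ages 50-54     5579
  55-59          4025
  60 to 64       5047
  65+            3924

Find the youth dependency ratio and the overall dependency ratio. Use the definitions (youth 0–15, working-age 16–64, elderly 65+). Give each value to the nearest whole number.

0–15: 4269 + 6142 + 4998 + 1105 = 16514
16–64: 3921 + 3932 + 5579 + 4365 + 5308 + 5284 + 3397 + 5579 + 4025 + 5047 = 46437
65+: 3924
Youth dependency ratio = 16514 / 46437 × 100 = 36
Total dependency ratio = (16514 + 3924) / 46437 × 100 = 20438 / 46437 × 100 = 44

Youth dependency ratio: 36
Total dependency ratio: 44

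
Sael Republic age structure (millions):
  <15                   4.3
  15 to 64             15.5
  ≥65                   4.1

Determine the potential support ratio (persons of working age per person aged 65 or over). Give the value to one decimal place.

Potential support ratio: 3.8

Potential support ratio = 15.5 / 4.1 = 3.8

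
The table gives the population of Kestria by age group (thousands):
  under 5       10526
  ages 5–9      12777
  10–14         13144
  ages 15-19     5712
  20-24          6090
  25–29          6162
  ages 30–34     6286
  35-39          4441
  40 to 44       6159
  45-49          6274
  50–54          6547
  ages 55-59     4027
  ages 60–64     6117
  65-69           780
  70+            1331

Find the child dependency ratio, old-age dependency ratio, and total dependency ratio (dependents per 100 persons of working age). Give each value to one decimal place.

Youth dependency ratio: 63.0
Old-age dependency ratio: 3.7
Total dependency ratio: 66.7

0–14: 10526 + 12777 + 13144 = 36447
15–64: 5712 + 6090 + 6162 + 6286 + 4441 + 6159 + 6274 + 6547 + 4027 + 6117 = 57815
65+: 780 + 1331 = 2111
Youth dependency ratio = 36447 / 57815 × 100 = 63.0
Old-age dependency ratio = 2111 / 57815 × 100 = 3.7
Total dependency ratio = (36447 + 2111) / 57815 × 100 = 38558 / 57815 × 100 = 66.7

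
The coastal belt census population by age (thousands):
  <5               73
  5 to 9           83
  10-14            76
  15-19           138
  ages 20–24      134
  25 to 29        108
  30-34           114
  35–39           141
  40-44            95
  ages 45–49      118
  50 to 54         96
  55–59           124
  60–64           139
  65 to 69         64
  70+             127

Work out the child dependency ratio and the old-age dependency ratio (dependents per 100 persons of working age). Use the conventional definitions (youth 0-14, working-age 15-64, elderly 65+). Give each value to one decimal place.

Youth dependency ratio: 19.2
Old-age dependency ratio: 15.8

0–14: 73 + 83 + 76 = 232
15–64: 138 + 134 + 108 + 114 + 141 + 95 + 118 + 96 + 124 + 139 = 1,207
65+: 64 + 127 = 191
Youth dependency ratio = 232 / 1,207 × 100 = 19.2
Old-age dependency ratio = 191 / 1,207 × 100 = 15.8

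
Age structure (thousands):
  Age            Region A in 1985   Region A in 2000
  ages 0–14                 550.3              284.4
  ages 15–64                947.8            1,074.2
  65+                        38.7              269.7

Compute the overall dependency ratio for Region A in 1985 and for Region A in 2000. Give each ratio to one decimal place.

Region A in 1985: 62.1
Region A in 2000: 51.6

Region A in 1985: (550.3 + 38.7) / 947.8 × 100 = 589.0 / 947.8 × 100 = 62.1
Region A in 2000: (284.4 + 269.7) / 1,074.2 × 100 = 554.1 / 1,074.2 × 100 = 51.6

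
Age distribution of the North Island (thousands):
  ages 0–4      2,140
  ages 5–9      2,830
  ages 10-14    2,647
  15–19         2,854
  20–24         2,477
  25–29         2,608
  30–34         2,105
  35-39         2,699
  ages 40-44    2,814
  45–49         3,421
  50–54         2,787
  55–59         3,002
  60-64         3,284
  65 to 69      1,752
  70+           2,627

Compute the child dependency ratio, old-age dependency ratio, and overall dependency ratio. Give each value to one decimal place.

0–14: 2,140 + 2,830 + 2,647 = 7,617
15–64: 2,854 + 2,477 + 2,608 + 2,105 + 2,699 + 2,814 + 3,421 + 2,787 + 3,002 + 3,284 = 28,051
65+: 1,752 + 2,627 = 4,379
Youth dependency ratio = 7,617 / 28,051 × 100 = 27.2
Old-age dependency ratio = 4,379 / 28,051 × 100 = 15.6
Total dependency ratio = (7,617 + 4,379) / 28,051 × 100 = 11,996 / 28,051 × 100 = 42.8

Youth dependency ratio: 27.2
Old-age dependency ratio: 15.6
Total dependency ratio: 42.8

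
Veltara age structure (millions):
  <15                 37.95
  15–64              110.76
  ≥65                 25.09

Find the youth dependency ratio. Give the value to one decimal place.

Youth dependency ratio = 37.95 / 110.76 × 100 = 34.3

Youth dependency ratio: 34.3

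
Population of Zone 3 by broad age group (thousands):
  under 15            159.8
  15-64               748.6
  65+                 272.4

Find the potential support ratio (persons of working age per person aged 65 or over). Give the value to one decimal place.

Potential support ratio = 748.6 / 272.4 = 2.7

Potential support ratio: 2.7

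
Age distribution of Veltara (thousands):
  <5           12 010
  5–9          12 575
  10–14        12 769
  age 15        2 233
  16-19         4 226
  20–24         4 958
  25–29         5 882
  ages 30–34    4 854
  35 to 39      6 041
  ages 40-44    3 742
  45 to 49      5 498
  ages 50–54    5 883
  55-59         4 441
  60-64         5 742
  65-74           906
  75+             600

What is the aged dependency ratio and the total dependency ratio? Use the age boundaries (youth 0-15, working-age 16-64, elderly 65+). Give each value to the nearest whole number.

Old-age dependency ratio: 3
Total dependency ratio: 80

0–15: 12 010 + 12 575 + 12 769 + 2 233 = 39 587
16–64: 4 226 + 4 958 + 5 882 + 4 854 + 6 041 + 3 742 + 5 498 + 5 883 + 4 441 + 5 742 = 51 267
65+: 906 + 600 = 1 506
Old-age dependency ratio = 1 506 / 51 267 × 100 = 3
Total dependency ratio = (39 587 + 1 506) / 51 267 × 100 = 41 093 / 51 267 × 100 = 80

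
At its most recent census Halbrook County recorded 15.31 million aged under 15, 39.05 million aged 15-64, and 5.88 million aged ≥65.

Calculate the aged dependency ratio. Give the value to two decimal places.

Old-age dependency ratio: 15.06

Old-age dependency ratio = 5.88 / 39.05 × 100 = 15.06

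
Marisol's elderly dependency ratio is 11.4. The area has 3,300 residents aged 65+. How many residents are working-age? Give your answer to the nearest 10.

Old-age dependency ratio = elderly / working-age × 100
11.4 = 3,300 / W × 100
⇒ 28,950

Working-age: 28,950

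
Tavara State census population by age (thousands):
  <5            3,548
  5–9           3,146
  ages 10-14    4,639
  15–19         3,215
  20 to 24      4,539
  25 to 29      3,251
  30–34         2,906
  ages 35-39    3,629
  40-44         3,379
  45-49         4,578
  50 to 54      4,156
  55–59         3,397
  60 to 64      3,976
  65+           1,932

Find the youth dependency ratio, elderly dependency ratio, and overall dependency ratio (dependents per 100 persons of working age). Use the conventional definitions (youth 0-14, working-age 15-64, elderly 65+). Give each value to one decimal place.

Youth dependency ratio: 30.6
Old-age dependency ratio: 5.2
Total dependency ratio: 35.8

0–14: 3,548 + 3,146 + 4,639 = 11,333
15–64: 3,215 + 4,539 + 3,251 + 2,906 + 3,629 + 3,379 + 4,578 + 4,156 + 3,397 + 3,976 = 37,026
65+: 1,932
Youth dependency ratio = 11,333 / 37,026 × 100 = 30.6
Old-age dependency ratio = 1,932 / 37,026 × 100 = 5.2
Total dependency ratio = (11,333 + 1,932) / 37,026 × 100 = 13,265 / 37,026 × 100 = 35.8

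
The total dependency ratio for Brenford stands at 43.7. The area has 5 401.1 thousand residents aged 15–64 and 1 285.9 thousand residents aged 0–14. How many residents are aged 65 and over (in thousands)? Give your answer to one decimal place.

Aged 65 and over: 1 074.4

Total dependency ratio = (youth + elderly) / working-age × 100
43.7 = (1 285.9 + E) / 5 401.1 × 100
⇒ 1 074.4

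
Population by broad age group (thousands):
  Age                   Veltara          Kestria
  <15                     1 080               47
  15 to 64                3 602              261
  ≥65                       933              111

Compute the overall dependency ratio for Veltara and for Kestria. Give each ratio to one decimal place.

Veltara: (1 080 + 933) / 3 602 × 100 = 2 013 / 3 602 × 100 = 55.9
Kestria: (47 + 111) / 261 × 100 = 158 / 261 × 100 = 60.5

Veltara: 55.9
Kestria: 60.5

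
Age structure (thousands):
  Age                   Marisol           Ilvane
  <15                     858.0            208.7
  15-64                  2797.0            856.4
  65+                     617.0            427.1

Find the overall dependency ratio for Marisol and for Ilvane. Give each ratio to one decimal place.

Marisol: (858.0 + 617.0) / 2797.0 × 100 = 1475.0 / 2797.0 × 100 = 52.7
Ilvane: (208.7 + 427.1) / 856.4 × 100 = 635.8 / 856.4 × 100 = 74.2

Marisol: 52.7
Ilvane: 74.2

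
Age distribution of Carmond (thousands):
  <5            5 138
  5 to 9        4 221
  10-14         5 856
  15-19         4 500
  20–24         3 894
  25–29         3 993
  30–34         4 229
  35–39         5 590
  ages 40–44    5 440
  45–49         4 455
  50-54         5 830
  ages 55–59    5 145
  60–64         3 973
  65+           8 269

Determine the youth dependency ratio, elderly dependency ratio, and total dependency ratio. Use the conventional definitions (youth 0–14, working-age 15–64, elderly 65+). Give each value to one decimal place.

0–14: 5 138 + 4 221 + 5 856 = 15 215
15–64: 4 500 + 3 894 + 3 993 + 4 229 + 5 590 + 5 440 + 4 455 + 5 830 + 5 145 + 3 973 = 47 049
65+: 8 269
Youth dependency ratio = 15 215 / 47 049 × 100 = 32.3
Old-age dependency ratio = 8 269 / 47 049 × 100 = 17.6
Total dependency ratio = (15 215 + 8 269) / 47 049 × 100 = 23 484 / 47 049 × 100 = 49.9

Youth dependency ratio: 32.3
Old-age dependency ratio: 17.6
Total dependency ratio: 49.9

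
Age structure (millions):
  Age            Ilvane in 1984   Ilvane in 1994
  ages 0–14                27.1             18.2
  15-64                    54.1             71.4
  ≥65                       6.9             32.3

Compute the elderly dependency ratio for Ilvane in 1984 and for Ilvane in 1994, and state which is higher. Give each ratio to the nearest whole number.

Ilvane in 1984: 13
Ilvane in 1994: 45
Higher: Ilvane in 1994

Ilvane in 1984: 6.9 / 54.1 × 100 = 13
Ilvane in 1994: 32.3 / 71.4 × 100 = 45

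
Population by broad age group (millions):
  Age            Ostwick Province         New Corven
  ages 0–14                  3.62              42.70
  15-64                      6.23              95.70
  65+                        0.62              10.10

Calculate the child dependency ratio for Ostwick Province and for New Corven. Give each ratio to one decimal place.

Ostwick Province: 58.1
New Corven: 44.6

Ostwick Province: 3.62 / 6.23 × 100 = 58.1
New Corven: 42.70 / 95.70 × 100 = 44.6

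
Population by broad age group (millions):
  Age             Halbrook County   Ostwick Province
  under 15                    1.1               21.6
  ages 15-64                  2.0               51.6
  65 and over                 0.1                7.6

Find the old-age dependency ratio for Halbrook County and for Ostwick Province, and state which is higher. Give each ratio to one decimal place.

Halbrook County: 0.1 / 2.0 × 100 = 5.0
Ostwick Province: 7.6 / 51.6 × 100 = 14.7

Halbrook County: 5.0
Ostwick Province: 14.7
Higher: Ostwick Province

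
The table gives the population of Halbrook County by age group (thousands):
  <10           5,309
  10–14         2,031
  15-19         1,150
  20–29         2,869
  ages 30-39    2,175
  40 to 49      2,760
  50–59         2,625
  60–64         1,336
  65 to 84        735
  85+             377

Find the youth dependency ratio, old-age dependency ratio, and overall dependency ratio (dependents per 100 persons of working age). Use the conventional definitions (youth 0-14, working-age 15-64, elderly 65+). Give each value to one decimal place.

0–14: 5,309 + 2,031 = 7,340
15–64: 1,150 + 2,869 + 2,175 + 2,760 + 2,625 + 1,336 = 12,915
65+: 735 + 377 = 1,112
Youth dependency ratio = 7,340 / 12,915 × 100 = 56.8
Old-age dependency ratio = 1,112 / 12,915 × 100 = 8.6
Total dependency ratio = (7,340 + 1,112) / 12,915 × 100 = 8,452 / 12,915 × 100 = 65.4

Youth dependency ratio: 56.8
Old-age dependency ratio: 8.6
Total dependency ratio: 65.4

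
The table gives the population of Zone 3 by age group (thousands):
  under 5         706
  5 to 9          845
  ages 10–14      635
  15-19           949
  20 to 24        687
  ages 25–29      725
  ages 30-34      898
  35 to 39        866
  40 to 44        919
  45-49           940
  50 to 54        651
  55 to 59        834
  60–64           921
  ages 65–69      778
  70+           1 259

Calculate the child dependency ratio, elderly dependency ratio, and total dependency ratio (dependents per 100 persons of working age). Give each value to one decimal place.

0–14: 706 + 845 + 635 = 2 186
15–64: 949 + 687 + 725 + 898 + 866 + 919 + 940 + 651 + 834 + 921 = 8 390
65+: 778 + 1 259 = 2 037
Youth dependency ratio = 2 186 / 8 390 × 100 = 26.1
Old-age dependency ratio = 2 037 / 8 390 × 100 = 24.3
Total dependency ratio = (2 186 + 2 037) / 8 390 × 100 = 4 223 / 8 390 × 100 = 50.3

Youth dependency ratio: 26.1
Old-age dependency ratio: 24.3
Total dependency ratio: 50.3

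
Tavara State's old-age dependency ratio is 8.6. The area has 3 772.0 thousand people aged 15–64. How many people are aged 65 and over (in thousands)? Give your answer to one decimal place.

Old-age dependency ratio = elderly / working-age × 100
8.6 = E / 3 772.0 × 100
⇒ 324.4

Aged 65 and over: 324.4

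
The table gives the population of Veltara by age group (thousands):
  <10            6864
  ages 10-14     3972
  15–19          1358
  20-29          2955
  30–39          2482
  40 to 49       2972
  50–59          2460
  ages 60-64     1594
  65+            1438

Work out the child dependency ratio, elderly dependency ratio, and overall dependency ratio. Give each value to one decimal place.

Youth dependency ratio: 78.4
Old-age dependency ratio: 10.4
Total dependency ratio: 88.8

0–14: 6864 + 3972 = 10836
15–64: 1358 + 2955 + 2482 + 2972 + 2460 + 1594 = 13821
65+: 1438
Youth dependency ratio = 10836 / 13821 × 100 = 78.4
Old-age dependency ratio = 1438 / 13821 × 100 = 10.4
Total dependency ratio = (10836 + 1438) / 13821 × 100 = 12274 / 13821 × 100 = 88.8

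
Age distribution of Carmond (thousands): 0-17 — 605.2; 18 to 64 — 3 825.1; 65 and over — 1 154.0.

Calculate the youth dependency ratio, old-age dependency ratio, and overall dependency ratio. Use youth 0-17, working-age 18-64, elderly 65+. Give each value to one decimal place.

Youth dependency ratio = 605.2 / 3 825.1 × 100 = 15.8
Old-age dependency ratio = 1 154.0 / 3 825.1 × 100 = 30.2
Total dependency ratio = (605.2 + 1 154.0) / 3 825.1 × 100 = 1 759.2 / 3 825.1 × 100 = 46.0

Youth dependency ratio: 15.8
Old-age dependency ratio: 30.2
Total dependency ratio: 46.0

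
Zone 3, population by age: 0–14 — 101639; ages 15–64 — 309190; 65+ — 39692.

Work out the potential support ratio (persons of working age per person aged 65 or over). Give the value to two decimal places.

Potential support ratio: 7.79

Potential support ratio = 309190 / 39692 = 7.79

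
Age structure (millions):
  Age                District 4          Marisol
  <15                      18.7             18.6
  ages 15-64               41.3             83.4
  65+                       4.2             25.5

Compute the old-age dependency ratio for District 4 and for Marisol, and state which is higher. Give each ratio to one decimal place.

District 4: 10.2
Marisol: 30.6
Higher: Marisol

District 4: 4.2 / 41.3 × 100 = 10.2
Marisol: 25.5 / 83.4 × 100 = 30.6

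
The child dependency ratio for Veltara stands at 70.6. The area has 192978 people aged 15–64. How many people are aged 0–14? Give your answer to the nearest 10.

Aged 0–14: 136240

Youth dependency ratio = youth / working-age × 100
70.6 = Y / 192978 × 100
⇒ 136240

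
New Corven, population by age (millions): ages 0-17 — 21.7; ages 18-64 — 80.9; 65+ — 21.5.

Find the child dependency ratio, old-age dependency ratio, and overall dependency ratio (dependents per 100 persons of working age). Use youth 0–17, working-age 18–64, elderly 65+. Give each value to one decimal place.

Youth dependency ratio = 21.7 / 80.9 × 100 = 26.8
Old-age dependency ratio = 21.5 / 80.9 × 100 = 26.6
Total dependency ratio = (21.7 + 21.5) / 80.9 × 100 = 43.2 / 80.9 × 100 = 53.4

Youth dependency ratio: 26.8
Old-age dependency ratio: 26.6
Total dependency ratio: 53.4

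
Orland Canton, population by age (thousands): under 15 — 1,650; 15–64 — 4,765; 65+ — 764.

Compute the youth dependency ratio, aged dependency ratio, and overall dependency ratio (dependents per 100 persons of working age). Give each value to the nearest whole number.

Youth dependency ratio = 1,650 / 4,765 × 100 = 35
Old-age dependency ratio = 764 / 4,765 × 100 = 16
Total dependency ratio = (1,650 + 764) / 4,765 × 100 = 2,414 / 4,765 × 100 = 51

Youth dependency ratio: 35
Old-age dependency ratio: 16
Total dependency ratio: 51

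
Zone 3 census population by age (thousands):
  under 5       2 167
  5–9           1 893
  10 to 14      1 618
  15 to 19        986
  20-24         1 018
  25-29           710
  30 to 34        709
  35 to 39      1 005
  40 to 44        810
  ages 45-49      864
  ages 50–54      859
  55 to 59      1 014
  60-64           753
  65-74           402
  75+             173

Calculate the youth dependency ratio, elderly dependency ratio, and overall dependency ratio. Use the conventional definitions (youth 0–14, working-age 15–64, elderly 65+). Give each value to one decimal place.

0–14: 2 167 + 1 893 + 1 618 = 5 678
15–64: 986 + 1 018 + 710 + 709 + 1 005 + 810 + 864 + 859 + 1 014 + 753 = 8 728
65+: 402 + 173 = 575
Youth dependency ratio = 5 678 / 8 728 × 100 = 65.1
Old-age dependency ratio = 575 / 8 728 × 100 = 6.6
Total dependency ratio = (5 678 + 575) / 8 728 × 100 = 6 253 / 8 728 × 100 = 71.6

Youth dependency ratio: 65.1
Old-age dependency ratio: 6.6
Total dependency ratio: 71.6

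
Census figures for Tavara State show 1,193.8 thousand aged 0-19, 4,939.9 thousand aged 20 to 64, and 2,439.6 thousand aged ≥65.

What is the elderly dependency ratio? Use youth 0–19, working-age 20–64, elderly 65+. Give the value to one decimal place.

Old-age dependency ratio = 2,439.6 / 4,939.9 × 100 = 49.4

Old-age dependency ratio: 49.4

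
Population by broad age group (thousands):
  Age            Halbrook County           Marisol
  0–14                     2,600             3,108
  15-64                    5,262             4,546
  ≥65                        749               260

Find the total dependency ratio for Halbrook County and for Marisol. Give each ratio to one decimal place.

Halbrook County: (2,600 + 749) / 5,262 × 100 = 3,349 / 5,262 × 100 = 63.6
Marisol: (3,108 + 260) / 4,546 × 100 = 3,368 / 4,546 × 100 = 74.1

Halbrook County: 63.6
Marisol: 74.1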